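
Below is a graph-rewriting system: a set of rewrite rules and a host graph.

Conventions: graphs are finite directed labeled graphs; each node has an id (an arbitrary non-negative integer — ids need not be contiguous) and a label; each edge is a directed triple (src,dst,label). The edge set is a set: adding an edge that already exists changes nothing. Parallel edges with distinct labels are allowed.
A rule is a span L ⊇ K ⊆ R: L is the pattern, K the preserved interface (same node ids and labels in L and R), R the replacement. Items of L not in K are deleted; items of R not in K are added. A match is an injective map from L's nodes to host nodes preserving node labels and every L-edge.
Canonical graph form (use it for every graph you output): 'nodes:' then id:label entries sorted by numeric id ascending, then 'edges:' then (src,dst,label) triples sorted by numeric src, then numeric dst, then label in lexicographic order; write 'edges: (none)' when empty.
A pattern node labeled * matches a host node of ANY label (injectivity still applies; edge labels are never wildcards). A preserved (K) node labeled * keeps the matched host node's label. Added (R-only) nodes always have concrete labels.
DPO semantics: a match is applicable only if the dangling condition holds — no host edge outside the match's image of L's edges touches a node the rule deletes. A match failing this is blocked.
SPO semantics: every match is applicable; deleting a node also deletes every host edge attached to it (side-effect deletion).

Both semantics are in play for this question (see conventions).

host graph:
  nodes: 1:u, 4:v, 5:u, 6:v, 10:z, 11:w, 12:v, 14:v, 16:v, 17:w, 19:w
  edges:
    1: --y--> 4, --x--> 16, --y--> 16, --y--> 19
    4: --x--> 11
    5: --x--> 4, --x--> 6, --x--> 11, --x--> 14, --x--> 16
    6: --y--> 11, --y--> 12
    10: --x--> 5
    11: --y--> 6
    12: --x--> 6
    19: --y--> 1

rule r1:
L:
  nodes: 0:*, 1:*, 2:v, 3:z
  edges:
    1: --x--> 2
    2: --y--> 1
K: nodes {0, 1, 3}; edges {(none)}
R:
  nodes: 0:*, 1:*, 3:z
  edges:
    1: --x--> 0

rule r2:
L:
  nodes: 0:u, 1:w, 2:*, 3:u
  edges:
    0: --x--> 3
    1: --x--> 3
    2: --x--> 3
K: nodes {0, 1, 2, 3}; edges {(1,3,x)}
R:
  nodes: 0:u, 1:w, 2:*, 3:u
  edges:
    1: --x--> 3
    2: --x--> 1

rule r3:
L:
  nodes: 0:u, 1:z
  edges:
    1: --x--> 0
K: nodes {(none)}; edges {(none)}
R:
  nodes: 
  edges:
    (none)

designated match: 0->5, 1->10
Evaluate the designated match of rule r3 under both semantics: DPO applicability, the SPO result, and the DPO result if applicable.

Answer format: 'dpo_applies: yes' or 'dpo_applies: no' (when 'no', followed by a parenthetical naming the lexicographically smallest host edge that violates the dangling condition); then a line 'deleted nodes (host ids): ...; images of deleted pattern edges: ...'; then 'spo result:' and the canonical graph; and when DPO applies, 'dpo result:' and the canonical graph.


dpo_applies: no
(the rule deletes node 5, which keeps host edge (5,4,x) outside the match image — the dangling condition fails, DPO blocks; SPO proceeds and side-deletes such edges)
deleted nodes (host ids): 5, 10; images of deleted pattern edges: (10,5,x)
spo result:
nodes: 1:u, 4:v, 6:v, 11:w, 12:v, 14:v, 16:v, 17:w, 19:w
edges: (1,4,y); (1,16,x); (1,16,y); (1,19,y); (4,11,x); (6,11,y); (6,12,y); (11,6,y); (12,6,x); (19,1,y)


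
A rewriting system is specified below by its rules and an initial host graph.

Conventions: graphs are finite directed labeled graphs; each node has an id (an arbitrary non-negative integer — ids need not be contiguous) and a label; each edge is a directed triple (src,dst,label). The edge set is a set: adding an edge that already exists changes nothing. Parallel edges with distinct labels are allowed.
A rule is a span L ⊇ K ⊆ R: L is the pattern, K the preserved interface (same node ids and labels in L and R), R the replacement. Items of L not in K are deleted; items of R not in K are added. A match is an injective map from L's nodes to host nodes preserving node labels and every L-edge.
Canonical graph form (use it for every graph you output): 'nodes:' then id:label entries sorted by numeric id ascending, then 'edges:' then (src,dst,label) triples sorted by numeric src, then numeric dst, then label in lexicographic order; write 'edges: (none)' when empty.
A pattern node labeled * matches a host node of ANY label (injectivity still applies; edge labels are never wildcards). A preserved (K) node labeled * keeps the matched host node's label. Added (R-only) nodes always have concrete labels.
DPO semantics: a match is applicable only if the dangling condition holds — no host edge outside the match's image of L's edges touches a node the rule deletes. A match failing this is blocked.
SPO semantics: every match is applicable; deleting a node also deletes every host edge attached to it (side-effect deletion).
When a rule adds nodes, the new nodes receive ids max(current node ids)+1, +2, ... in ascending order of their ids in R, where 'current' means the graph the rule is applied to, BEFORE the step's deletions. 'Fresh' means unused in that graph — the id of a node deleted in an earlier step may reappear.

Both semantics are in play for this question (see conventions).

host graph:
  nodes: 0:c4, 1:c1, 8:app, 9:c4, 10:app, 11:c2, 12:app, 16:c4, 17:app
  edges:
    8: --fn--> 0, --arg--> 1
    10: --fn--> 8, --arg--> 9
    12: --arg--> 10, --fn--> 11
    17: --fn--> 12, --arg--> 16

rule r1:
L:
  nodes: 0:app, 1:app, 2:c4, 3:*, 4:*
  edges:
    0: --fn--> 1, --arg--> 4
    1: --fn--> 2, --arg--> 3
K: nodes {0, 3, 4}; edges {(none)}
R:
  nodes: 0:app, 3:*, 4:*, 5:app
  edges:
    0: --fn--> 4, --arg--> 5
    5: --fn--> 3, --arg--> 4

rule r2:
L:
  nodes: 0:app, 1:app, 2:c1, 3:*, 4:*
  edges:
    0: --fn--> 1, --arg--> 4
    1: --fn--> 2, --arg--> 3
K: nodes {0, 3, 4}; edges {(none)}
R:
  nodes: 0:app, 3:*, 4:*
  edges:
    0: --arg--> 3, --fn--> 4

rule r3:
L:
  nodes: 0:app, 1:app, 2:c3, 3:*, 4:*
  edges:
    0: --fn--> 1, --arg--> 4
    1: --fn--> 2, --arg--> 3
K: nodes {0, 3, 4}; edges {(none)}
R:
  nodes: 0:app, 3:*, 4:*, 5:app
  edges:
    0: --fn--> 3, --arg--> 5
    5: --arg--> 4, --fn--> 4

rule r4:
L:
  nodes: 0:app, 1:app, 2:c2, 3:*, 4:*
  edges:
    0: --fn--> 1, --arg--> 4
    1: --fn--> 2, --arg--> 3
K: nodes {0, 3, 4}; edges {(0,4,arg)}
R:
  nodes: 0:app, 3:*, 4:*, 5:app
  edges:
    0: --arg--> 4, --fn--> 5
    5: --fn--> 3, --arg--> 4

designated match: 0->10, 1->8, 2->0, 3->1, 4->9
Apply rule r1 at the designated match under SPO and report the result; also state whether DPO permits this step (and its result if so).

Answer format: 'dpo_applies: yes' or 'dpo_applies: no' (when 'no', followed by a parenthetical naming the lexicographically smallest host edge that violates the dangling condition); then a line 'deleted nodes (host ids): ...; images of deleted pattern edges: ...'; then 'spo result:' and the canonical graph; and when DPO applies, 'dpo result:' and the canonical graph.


dpo_applies: yes
deleted nodes (host ids): 0, 8; images of deleted pattern edges: (8,0,fn); (8,1,arg); (10,8,fn); (10,9,arg)
spo result:
nodes: 1:c1, 9:c4, 10:app, 11:c2, 12:app, 16:c4, 17:app, 18:app
edges: (10,9,fn); (10,18,arg); (12,10,arg); (12,11,fn); (17,12,fn); (17,16,arg); (18,1,fn); (18,9,arg)
dpo result:
nodes: 1:c1, 9:c4, 10:app, 11:c2, 12:app, 16:c4, 17:app, 18:app
edges: (10,9,fn); (10,18,arg); (12,10,arg); (12,11,fn); (17,12,fn); (17,16,arg); (18,1,fn); (18,9,arg)


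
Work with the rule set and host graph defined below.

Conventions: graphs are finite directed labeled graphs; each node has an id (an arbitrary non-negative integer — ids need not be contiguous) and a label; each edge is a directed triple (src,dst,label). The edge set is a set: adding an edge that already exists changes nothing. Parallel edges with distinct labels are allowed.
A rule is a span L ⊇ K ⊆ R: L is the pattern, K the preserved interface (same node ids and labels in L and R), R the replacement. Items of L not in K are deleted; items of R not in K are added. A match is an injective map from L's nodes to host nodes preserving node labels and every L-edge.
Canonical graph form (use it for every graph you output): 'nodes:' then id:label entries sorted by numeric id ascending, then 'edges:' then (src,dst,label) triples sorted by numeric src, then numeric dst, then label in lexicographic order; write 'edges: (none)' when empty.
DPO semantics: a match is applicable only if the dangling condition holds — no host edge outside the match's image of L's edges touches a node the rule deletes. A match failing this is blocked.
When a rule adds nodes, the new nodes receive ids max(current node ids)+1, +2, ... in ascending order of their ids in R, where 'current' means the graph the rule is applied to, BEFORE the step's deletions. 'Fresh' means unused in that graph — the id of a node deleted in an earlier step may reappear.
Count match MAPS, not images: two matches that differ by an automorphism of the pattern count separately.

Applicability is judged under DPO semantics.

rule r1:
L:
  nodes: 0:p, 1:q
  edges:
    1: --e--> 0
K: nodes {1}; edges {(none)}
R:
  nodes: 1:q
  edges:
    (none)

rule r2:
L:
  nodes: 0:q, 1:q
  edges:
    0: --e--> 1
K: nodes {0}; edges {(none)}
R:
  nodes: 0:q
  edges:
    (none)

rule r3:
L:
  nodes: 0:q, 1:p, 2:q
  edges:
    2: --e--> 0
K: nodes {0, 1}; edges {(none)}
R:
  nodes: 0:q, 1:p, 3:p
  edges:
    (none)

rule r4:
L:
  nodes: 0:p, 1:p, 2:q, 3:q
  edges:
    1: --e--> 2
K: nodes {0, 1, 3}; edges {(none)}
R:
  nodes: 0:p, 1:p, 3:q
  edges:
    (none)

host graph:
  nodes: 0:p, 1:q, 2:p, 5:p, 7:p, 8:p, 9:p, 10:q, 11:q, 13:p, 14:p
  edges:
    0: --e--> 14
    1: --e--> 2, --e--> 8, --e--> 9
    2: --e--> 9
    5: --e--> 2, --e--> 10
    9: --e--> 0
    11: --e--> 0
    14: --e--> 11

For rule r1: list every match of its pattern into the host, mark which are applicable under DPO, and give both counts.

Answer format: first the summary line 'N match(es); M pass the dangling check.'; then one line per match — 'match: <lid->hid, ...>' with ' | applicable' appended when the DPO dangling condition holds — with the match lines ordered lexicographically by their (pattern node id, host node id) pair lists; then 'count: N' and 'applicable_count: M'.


4 match(es); 1 pass the dangling check.
match: 0->0, 1->11
match: 0->2, 1->1
match: 0->8, 1->1 | applicable
match: 0->9, 1->1
count: 4
applicable_count: 1


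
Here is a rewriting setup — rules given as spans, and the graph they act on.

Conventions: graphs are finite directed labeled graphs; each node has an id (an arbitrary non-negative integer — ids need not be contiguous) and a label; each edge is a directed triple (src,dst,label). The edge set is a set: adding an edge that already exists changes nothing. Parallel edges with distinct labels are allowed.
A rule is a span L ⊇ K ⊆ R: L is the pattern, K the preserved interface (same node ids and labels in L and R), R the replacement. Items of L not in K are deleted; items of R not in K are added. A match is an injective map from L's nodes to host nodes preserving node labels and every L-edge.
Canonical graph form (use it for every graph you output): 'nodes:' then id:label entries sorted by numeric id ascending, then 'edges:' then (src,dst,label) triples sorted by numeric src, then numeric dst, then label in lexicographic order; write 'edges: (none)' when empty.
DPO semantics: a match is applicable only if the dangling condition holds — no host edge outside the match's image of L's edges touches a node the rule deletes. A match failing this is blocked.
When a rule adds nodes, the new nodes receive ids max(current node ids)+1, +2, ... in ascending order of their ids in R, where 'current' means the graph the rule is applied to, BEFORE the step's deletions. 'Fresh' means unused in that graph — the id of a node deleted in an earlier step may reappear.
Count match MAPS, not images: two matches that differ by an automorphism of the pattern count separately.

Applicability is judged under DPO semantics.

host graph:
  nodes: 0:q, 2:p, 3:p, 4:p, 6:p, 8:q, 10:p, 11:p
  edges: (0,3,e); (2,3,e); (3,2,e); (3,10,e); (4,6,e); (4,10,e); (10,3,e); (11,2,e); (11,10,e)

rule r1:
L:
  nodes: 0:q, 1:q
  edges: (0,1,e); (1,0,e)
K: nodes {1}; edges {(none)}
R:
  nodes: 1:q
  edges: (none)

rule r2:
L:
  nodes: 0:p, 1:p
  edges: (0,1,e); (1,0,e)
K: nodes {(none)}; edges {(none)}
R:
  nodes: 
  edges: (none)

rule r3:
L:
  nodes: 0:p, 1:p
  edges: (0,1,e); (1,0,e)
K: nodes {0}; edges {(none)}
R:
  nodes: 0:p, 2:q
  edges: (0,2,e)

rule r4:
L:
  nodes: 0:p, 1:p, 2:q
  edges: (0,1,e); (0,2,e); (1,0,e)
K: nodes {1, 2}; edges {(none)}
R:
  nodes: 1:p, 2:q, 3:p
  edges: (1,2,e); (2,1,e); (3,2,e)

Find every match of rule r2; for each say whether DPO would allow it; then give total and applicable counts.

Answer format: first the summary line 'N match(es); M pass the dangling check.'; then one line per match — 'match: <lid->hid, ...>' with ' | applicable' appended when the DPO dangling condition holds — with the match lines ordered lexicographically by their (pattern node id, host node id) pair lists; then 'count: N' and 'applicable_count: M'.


4 match(es); 0 pass the dangling check.
match: 0->2, 1->3
match: 0->3, 1->2
match: 0->3, 1->10
match: 0->10, 1->3
count: 4
applicable_count: 0


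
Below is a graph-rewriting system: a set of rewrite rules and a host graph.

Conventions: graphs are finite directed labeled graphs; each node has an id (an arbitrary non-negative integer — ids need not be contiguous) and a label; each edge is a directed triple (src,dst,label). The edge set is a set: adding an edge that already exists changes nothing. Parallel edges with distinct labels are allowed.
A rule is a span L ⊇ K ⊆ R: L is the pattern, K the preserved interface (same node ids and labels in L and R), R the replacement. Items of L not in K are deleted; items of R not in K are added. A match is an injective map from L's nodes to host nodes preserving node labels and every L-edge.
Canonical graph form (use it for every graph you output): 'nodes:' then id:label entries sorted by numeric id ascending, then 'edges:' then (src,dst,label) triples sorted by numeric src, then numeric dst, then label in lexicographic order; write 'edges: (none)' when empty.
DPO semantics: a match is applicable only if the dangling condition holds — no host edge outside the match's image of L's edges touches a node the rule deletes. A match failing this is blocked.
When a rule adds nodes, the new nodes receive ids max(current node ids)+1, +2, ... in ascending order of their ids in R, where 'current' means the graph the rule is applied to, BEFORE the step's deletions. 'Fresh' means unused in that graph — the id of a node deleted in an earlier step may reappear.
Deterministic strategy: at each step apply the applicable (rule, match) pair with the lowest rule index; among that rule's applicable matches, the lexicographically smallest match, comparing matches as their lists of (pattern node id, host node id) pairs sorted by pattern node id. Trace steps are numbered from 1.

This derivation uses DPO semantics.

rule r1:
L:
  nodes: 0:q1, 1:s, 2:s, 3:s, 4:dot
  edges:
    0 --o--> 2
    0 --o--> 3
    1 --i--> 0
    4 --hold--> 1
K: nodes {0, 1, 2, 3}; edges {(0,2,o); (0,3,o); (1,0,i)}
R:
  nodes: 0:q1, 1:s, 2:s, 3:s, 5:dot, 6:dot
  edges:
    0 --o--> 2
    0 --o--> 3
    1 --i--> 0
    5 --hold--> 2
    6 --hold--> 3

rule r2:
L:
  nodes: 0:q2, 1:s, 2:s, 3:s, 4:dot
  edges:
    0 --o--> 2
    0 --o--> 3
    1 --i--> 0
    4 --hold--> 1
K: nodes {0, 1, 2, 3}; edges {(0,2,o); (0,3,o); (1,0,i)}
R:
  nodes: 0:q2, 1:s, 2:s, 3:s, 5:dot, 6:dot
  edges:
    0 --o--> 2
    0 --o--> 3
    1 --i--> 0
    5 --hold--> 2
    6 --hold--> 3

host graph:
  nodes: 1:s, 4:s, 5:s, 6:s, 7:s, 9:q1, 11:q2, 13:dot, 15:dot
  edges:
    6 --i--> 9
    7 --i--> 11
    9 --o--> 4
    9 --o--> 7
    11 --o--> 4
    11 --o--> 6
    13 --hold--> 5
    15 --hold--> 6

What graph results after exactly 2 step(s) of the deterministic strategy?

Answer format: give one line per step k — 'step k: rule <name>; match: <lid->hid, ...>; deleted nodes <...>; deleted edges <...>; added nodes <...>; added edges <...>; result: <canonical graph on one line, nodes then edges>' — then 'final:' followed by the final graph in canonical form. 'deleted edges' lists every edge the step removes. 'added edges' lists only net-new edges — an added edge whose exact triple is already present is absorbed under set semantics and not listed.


step 1: rule r1; match: 0->9, 1->6, 2->4, 3->7, 4->15; deleted nodes 15; deleted edges (15,6,hold); added nodes 16, 17; added edges (16,4,hold); (17,7,hold); result: nodes: 1:s, 4:s, 5:s, 6:s, 7:s, 9:q1, 11:q2, 13:dot, 16:dot, 17:dot edges: (6,9,i); (7,11,i); (9,4,o); (9,7,o); (11,4,o); (11,6,o); (13,5,hold); (16,4,hold); (17,7,hold)
step 2: rule r2; match: 0->11, 1->7, 2->4, 3->6, 4->17; deleted nodes 17; deleted edges (17,7,hold); added nodes 18, 19; added edges (18,4,hold); (19,6,hold); result: nodes: 1:s, 4:s, 5:s, 6:s, 7:s, 9:q1, 11:q2, 13:dot, 16:dot, 18:dot, 19:dot edges: (6,9,i); (7,11,i); (9,4,o); (9,7,o); (11,4,o); (11,6,o); (13,5,hold); (16,4,hold); (18,4,hold); (19,6,hold)
final:
nodes: 1:s, 4:s, 5:s, 6:s, 7:s, 9:q1, 11:q2, 13:dot, 16:dot, 18:dot, 19:dot
edges: (6,9,i); (7,11,i); (9,4,o); (9,7,o); (11,4,o); (11,6,o); (13,5,hold); (16,4,hold); (18,4,hold); (19,6,hold)


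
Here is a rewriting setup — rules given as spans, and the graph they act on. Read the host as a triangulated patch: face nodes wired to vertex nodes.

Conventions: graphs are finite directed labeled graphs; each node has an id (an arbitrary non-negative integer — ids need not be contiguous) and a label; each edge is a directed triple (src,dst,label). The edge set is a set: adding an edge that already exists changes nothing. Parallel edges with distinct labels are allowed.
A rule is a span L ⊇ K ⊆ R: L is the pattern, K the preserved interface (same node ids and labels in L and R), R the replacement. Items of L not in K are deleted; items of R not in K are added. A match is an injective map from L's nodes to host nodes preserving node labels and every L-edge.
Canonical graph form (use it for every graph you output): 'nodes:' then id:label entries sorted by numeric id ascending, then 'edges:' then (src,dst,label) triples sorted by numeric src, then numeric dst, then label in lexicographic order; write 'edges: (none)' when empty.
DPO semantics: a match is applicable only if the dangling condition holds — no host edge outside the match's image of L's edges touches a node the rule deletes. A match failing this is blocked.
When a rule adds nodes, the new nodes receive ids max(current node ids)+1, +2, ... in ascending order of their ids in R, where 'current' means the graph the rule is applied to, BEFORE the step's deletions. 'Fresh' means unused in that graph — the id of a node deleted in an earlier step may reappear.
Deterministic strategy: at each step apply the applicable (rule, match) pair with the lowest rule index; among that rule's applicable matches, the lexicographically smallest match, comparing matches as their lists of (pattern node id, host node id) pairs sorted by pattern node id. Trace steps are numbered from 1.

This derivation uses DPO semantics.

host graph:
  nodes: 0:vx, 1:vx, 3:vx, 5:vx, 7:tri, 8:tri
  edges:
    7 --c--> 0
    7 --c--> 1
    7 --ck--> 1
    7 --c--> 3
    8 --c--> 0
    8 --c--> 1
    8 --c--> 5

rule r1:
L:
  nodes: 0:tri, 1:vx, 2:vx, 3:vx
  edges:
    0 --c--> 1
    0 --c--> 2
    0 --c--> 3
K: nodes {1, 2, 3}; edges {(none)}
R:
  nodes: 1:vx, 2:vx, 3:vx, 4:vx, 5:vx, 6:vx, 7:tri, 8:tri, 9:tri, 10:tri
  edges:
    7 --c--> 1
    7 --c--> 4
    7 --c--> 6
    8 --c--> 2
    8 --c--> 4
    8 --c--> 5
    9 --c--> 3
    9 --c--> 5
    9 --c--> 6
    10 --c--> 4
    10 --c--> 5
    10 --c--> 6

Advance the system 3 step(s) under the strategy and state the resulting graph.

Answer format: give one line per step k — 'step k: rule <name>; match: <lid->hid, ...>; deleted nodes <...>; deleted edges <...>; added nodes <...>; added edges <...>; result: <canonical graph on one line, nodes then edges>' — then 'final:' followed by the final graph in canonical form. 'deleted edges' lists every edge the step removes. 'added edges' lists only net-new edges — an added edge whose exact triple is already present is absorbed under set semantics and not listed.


step 1: rule r1; match: 0->8, 1->0, 2->1, 3->5; deleted nodes 8; deleted edges (8,0,c); (8,1,c); (8,5,c); added nodes 9, 10, 11, 12, 13, 14, 15; added edges (12,0,c); (12,9,c); (12,11,c); (13,1,c); (13,9,c); (13,10,c); (14,5,c); (14,10,c); (14,11,c); (15,9,c); (15,10,c); (15,11,c); result: nodes: 0:vx, 1:vx, 3:vx, 5:vx, 7:tri, 9:vx, 10:vx, 11:vx, 12:tri, 13:tri, 14:tri, 15:tri edges: (7,0,c); (7,1,c); (7,1,ck); (7,3,c); (12,0,c); (12,9,c); (12,11,c); (13,1,c); (13,9,c); (13,10,c); (14,5,c); (14,10,c); (14,11,c); (15,9,c); (15,10,c); (15,11,c)
step 2: rule r1; match: 0->12, 1->0, 2->9, 3->11; deleted nodes 12; deleted edges (12,0,c); (12,9,c); (12,11,c); added nodes 16, 17, 18, 19, 20, 21, 22; added edges (19,0,c); (19,16,c); (19,18,c); (20,9,c); (20,16,c); (20,17,c); (21,11,c); (21,17,c); (21,18,c); (22,16,c); (22,17,c); (22,18,c); result: nodes: 0:vx, 1:vx, 3:vx, 5:vx, 7:tri, 9:vx, 10:vx, 11:vx, 13:tri, 14:tri, 15:tri, 16:vx, 17:vx, 18:vx, 19:tri, 20:tri, 21:tri, 22:tri edges: (7,0,c); (7,1,c); (7,1,ck); (7,3,c); (13,1,c); (13,9,c); (13,10,c); (14,5,c); (14,10,c); (14,11,c); (15,9,c); (15,10,c); (15,11,c); (19,0,c); (19,16,c); (19,18,c); (20,9,c); (20,16,c); (20,17,c); (21,11,c); (21,17,c); (21,18,c); (22,16,c); (22,17,c); (22,18,c)
step 3: rule r1; match: 0->13, 1->1, 2->9, 3->10; deleted nodes 13; deleted edges (13,1,c); (13,9,c); (13,10,c); added nodes 23, 24, 25, 26, 27, 28, 29; added edges (26,1,c); (26,23,c); (26,25,c); (27,9,c); (27,23,c); (27,24,c); (28,10,c); (28,24,c); (28,25,c); (29,23,c); (29,24,c); (29,25,c); result: nodes: 0:vx, 1:vx, 3:vx, 5:vx, 7:tri, 9:vx, 10:vx, 11:vx, 14:tri, 15:tri, 16:vx, 17:vx, 18:vx, 19:tri, 20:tri, 21:tri, 22:tri, 23:vx, 24:vx, 25:vx, 26:tri, 27:tri, 28:tri, 29:tri edges: (7,0,c); (7,1,c); (7,1,ck); (7,3,c); (14,5,c); (14,10,c); (14,11,c); (15,9,c); (15,10,c); (15,11,c); (19,0,c); (19,16,c); (19,18,c); (20,9,c); (20,16,c); (20,17,c); (21,11,c); (21,17,c); (21,18,c); (22,16,c); (22,17,c); (22,18,c); (26,1,c); (26,23,c); (26,25,c); (27,9,c); (27,23,c); (27,24,c); (28,10,c); (28,24,c); (28,25,c); (29,23,c); (29,24,c); (29,25,c)
final:
nodes: 0:vx, 1:vx, 3:vx, 5:vx, 7:tri, 9:vx, 10:vx, 11:vx, 14:tri, 15:tri, 16:vx, 17:vx, 18:vx, 19:tri, 20:tri, 21:tri, 22:tri, 23:vx, 24:vx, 25:vx, 26:tri, 27:tri, 28:tri, 29:tri
edges: (7,0,c); (7,1,c); (7,1,ck); (7,3,c); (14,5,c); (14,10,c); (14,11,c); (15,9,c); (15,10,c); (15,11,c); (19,0,c); (19,16,c); (19,18,c); (20,9,c); (20,16,c); (20,17,c); (21,11,c); (21,17,c); (21,18,c); (22,16,c); (22,17,c); (22,18,c); (26,1,c); (26,23,c); (26,25,c); (27,9,c); (27,23,c); (27,24,c); (28,10,c); (28,24,c); (28,25,c); (29,23,c); (29,24,c); (29,25,c)


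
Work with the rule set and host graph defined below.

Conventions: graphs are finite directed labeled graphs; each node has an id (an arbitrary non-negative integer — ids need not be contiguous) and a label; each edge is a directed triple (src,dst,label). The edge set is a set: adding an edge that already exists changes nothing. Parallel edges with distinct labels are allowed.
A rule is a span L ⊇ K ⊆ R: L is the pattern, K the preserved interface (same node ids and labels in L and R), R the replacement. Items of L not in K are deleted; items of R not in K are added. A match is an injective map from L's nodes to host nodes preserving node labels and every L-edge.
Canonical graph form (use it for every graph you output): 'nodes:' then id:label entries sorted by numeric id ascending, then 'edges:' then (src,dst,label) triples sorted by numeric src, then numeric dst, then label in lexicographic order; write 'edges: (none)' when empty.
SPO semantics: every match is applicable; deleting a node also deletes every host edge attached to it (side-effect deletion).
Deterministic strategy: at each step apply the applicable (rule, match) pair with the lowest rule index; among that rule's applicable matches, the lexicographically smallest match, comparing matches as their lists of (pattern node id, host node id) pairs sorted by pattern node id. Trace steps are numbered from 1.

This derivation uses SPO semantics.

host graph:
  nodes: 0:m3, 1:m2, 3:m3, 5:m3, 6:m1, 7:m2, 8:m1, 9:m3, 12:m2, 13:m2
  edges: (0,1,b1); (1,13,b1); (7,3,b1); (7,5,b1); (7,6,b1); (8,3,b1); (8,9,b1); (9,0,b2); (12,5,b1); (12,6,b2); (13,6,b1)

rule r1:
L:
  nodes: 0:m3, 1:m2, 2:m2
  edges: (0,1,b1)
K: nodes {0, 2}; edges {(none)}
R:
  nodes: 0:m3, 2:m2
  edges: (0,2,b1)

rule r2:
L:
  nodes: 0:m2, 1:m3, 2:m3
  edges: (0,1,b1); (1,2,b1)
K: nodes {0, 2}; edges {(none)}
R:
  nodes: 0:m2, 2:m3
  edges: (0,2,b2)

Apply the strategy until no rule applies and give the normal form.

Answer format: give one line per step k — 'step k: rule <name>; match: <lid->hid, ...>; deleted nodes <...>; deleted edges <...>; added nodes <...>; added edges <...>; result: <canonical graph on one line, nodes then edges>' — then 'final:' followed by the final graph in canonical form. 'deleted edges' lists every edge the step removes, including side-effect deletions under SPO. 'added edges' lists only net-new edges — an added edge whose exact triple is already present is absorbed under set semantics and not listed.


step 1: rule r1; match: 0->0, 1->1, 2->7; deleted nodes 1; deleted edges (0,1,b1); (1,13,b1); added nodes (none); added edges (0,7,b1); result: nodes: 0:m3, 3:m3, 5:m3, 6:m1, 7:m2, 8:m1, 9:m3, 12:m2, 13:m2 edges: (0,7,b1); (7,3,b1); (7,5,b1); (7,6,b1); (8,3,b1); (8,9,b1); (9,0,b2); (12,5,b1); (12,6,b2); (13,6,b1)
step 2: rule r1; match: 0->0, 1->7, 2->12; deleted nodes 7; deleted edges (0,7,b1); (7,3,b1); (7,5,b1); (7,6,b1); added nodes (none); added edges (0,12,b1); result: nodes: 0:m3, 3:m3, 5:m3, 6:m1, 8:m1, 9:m3, 12:m2, 13:m2 edges: (0,12,b1); (8,3,b1); (8,9,b1); (9,0,b2); (12,5,b1); (12,6,b2); (13,6,b1)
step 3: rule r1; match: 0->0, 1->12, 2->13; deleted nodes 12; deleted edges (0,12,b1); (12,5,b1); (12,6,b2); added nodes (none); added edges (0,13,b1); result: nodes: 0:m3, 3:m3, 5:m3, 6:m1, 8:m1, 9:m3, 13:m2 edges: (0,13,b1); (8,3,b1); (8,9,b1); (9,0,b2); (13,6,b1)
final:
nodes: 0:m3, 3:m3, 5:m3, 6:m1, 8:m1, 9:m3, 13:m2
edges: (0,13,b1); (8,3,b1); (8,9,b1); (9,0,b2); (13,6,b1)


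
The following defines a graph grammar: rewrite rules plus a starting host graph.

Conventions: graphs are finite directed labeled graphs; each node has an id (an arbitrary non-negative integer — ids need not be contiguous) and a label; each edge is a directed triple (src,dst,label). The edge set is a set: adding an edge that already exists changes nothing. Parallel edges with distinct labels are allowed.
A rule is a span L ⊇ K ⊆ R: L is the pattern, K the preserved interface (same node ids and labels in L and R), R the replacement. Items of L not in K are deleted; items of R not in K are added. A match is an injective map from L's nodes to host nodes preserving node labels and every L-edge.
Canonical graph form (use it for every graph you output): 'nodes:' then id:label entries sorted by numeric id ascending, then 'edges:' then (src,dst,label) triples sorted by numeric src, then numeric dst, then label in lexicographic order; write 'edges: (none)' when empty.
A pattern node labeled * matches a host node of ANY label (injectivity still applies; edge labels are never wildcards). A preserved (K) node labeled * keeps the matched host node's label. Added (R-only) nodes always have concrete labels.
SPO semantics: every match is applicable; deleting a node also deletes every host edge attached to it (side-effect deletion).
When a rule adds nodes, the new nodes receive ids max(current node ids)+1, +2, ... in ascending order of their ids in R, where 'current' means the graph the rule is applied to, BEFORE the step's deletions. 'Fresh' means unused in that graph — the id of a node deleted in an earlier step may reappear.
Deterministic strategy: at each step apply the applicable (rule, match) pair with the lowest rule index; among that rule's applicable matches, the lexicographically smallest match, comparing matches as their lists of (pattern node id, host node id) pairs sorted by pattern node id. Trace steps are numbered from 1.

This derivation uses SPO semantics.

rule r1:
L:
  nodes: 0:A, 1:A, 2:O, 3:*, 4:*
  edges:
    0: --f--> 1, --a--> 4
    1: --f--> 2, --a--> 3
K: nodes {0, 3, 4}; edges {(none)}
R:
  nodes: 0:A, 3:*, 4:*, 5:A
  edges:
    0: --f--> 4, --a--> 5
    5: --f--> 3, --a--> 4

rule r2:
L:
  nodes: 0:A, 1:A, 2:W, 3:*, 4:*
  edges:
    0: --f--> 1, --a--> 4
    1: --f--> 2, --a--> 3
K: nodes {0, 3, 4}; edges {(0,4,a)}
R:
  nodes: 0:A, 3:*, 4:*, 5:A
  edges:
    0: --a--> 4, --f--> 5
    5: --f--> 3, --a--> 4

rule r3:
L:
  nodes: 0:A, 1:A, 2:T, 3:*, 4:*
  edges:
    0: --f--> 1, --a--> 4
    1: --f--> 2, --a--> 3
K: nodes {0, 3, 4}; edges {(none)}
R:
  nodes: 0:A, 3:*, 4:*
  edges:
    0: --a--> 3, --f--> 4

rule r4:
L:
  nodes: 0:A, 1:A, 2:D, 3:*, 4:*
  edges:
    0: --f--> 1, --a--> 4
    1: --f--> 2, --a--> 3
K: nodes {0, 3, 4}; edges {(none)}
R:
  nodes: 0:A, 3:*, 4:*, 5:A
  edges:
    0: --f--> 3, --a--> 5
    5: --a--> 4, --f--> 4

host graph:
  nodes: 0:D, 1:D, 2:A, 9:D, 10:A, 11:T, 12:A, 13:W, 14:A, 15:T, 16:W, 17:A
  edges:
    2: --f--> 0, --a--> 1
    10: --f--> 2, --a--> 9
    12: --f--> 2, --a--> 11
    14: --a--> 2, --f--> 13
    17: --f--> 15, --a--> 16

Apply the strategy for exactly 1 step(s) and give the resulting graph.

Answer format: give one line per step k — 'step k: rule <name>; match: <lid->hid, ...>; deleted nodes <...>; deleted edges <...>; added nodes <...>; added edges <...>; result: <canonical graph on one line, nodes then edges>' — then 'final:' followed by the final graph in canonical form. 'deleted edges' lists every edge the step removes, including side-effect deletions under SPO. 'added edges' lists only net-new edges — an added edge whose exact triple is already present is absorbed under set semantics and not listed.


step 1: rule r4; match: 0->10, 1->2, 2->0, 3->1, 4->9; deleted nodes 0, 2; deleted edges (2,0,f); (2,1,a); (10,2,f); (10,9,a); (12,2,f); (14,2,a); added nodes 18; added edges (10,1,f); (10,18,a); (18,9,a); (18,9,f); result: nodes: 1:D, 9:D, 10:A, 11:T, 12:A, 13:W, 14:A, 15:T, 16:W, 17:A, 18:A edges: (10,1,f); (10,18,a); (12,11,a); (14,13,f); (17,15,f); (17,16,a); (18,9,a); (18,9,f)
final:
nodes: 1:D, 9:D, 10:A, 11:T, 12:A, 13:W, 14:A, 15:T, 16:W, 17:A, 18:A
edges: (10,1,f); (10,18,a); (12,11,a); (14,13,f); (17,15,f); (17,16,a); (18,9,a); (18,9,f)


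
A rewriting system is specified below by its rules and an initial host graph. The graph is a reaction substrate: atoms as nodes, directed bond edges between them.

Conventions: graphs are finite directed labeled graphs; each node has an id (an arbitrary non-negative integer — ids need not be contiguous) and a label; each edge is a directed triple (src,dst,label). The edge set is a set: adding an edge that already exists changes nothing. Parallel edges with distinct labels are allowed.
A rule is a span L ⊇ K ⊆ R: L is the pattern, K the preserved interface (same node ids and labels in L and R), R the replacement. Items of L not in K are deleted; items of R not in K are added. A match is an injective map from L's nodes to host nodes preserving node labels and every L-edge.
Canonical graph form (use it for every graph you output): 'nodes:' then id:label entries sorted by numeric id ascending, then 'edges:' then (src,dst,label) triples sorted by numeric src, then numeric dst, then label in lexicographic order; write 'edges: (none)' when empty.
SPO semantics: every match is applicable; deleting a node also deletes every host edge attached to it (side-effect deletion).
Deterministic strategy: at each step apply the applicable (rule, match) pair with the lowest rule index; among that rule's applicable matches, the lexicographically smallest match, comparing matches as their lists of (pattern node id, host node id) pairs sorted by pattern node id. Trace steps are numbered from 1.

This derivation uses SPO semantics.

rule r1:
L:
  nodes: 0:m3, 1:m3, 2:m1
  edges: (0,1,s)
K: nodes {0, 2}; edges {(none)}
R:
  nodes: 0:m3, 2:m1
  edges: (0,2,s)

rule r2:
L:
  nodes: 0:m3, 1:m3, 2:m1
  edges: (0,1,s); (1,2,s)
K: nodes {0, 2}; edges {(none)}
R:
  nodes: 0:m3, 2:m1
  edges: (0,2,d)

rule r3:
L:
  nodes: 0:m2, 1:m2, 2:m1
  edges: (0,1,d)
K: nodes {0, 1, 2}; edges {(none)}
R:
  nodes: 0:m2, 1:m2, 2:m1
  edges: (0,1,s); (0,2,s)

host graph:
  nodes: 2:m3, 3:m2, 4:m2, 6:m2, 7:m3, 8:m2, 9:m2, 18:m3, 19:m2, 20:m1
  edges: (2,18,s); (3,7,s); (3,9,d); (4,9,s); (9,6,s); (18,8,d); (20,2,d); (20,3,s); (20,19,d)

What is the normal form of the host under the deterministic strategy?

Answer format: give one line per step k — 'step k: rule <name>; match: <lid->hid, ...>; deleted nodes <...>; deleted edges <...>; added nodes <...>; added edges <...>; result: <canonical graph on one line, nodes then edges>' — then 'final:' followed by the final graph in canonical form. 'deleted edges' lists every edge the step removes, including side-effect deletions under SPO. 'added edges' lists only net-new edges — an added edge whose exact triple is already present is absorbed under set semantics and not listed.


step 1: rule r1; match: 0->2, 1->18, 2->20; deleted nodes 18; deleted edges (2,18,s); (18,8,d); added nodes (none); added edges (2,20,s); result: nodes: 2:m3, 3:m2, 4:m2, 6:m2, 7:m3, 8:m2, 9:m2, 19:m2, 20:m1 edges: (2,20,s); (3,7,s); (3,9,d); (4,9,s); (9,6,s); (20,2,d); (20,3,s); (20,19,d)
step 2: rule r3; match: 0->3, 1->9, 2->20; deleted nodes (none); deleted edges (3,9,d); added nodes (none); added edges (3,9,s); (3,20,s); result: nodes: 2:m3, 3:m2, 4:m2, 6:m2, 7:m3, 8:m2, 9:m2, 19:m2, 20:m1 edges: (2,20,s); (3,7,s); (3,9,s); (3,20,s); (4,9,s); (9,6,s); (20,2,d); (20,3,s); (20,19,d)
final:
nodes: 2:m3, 3:m2, 4:m2, 6:m2, 7:m3, 8:m2, 9:m2, 19:m2, 20:m1
edges: (2,20,s); (3,7,s); (3,9,s); (3,20,s); (4,9,s); (9,6,s); (20,2,d); (20,3,s); (20,19,d)


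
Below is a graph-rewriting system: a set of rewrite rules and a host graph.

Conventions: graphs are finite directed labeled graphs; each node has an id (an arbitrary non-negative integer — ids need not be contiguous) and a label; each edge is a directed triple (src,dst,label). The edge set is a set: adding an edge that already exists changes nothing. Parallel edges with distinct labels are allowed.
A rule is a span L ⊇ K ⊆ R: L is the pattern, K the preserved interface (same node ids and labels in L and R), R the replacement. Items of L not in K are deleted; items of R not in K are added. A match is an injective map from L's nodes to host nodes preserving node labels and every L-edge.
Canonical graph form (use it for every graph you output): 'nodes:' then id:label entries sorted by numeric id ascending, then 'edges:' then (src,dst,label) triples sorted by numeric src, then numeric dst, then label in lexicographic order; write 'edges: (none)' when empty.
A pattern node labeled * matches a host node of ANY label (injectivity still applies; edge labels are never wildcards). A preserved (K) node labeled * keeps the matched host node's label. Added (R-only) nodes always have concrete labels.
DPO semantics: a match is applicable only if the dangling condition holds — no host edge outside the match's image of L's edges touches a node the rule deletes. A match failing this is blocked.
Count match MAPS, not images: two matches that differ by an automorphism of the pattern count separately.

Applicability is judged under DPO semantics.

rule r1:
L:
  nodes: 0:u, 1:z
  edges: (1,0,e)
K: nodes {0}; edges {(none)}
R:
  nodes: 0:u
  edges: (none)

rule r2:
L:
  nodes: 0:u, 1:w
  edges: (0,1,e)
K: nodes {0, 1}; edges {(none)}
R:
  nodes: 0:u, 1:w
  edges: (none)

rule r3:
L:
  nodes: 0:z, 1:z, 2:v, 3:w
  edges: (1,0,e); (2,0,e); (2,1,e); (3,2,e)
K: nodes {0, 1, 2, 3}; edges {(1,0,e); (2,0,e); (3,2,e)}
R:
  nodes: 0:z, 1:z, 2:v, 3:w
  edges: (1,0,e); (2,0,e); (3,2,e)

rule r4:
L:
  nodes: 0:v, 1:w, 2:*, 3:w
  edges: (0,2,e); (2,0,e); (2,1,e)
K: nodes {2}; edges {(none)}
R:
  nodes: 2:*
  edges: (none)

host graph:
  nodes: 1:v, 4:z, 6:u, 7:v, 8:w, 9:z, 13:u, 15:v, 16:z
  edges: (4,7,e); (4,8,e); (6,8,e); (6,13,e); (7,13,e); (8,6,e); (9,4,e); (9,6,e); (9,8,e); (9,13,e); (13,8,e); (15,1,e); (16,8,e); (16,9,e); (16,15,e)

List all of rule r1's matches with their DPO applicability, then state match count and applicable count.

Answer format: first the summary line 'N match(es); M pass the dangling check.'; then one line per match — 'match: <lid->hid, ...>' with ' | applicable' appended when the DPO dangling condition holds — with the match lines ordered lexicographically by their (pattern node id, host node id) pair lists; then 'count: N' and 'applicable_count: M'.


2 match(es); 0 pass the dangling check.
match: 0->6, 1->9
match: 0->13, 1->9
count: 2
applicable_count: 0


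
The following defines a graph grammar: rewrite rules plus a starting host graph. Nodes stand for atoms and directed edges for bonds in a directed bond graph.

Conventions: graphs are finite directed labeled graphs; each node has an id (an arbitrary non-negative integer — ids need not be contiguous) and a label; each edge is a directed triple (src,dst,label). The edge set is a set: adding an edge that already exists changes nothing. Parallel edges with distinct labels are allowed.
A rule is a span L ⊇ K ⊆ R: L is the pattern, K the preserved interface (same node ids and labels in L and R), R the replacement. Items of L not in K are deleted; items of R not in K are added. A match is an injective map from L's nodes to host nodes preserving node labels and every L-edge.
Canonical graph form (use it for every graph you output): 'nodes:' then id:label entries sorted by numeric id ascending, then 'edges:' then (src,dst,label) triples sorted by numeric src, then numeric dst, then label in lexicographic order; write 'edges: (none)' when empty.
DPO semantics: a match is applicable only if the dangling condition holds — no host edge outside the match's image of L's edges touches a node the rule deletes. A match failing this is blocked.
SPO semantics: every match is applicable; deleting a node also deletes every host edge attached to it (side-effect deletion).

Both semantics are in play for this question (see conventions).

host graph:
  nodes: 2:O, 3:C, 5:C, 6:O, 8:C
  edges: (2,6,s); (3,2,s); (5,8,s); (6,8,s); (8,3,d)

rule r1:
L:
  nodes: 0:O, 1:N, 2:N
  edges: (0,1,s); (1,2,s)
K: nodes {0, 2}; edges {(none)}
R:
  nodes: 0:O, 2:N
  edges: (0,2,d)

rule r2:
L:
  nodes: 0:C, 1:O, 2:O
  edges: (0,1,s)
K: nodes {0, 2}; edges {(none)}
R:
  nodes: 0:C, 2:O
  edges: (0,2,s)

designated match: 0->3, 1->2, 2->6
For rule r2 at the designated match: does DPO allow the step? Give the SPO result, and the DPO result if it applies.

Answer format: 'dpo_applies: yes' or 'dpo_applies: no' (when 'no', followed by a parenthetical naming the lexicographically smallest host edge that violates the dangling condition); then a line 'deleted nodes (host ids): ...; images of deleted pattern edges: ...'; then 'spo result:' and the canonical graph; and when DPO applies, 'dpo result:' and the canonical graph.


dpo_applies: no
(the rule deletes node 2, which keeps host edge (2,6,s) outside the match image — the dangling condition fails, DPO blocks; SPO proceeds and side-deletes such edges)
deleted nodes (host ids): 2; images of deleted pattern edges: (3,2,s)
spo result:
nodes: 3:C, 5:C, 6:O, 8:C
edges: (3,6,s); (5,8,s); (6,8,s); (8,3,d)


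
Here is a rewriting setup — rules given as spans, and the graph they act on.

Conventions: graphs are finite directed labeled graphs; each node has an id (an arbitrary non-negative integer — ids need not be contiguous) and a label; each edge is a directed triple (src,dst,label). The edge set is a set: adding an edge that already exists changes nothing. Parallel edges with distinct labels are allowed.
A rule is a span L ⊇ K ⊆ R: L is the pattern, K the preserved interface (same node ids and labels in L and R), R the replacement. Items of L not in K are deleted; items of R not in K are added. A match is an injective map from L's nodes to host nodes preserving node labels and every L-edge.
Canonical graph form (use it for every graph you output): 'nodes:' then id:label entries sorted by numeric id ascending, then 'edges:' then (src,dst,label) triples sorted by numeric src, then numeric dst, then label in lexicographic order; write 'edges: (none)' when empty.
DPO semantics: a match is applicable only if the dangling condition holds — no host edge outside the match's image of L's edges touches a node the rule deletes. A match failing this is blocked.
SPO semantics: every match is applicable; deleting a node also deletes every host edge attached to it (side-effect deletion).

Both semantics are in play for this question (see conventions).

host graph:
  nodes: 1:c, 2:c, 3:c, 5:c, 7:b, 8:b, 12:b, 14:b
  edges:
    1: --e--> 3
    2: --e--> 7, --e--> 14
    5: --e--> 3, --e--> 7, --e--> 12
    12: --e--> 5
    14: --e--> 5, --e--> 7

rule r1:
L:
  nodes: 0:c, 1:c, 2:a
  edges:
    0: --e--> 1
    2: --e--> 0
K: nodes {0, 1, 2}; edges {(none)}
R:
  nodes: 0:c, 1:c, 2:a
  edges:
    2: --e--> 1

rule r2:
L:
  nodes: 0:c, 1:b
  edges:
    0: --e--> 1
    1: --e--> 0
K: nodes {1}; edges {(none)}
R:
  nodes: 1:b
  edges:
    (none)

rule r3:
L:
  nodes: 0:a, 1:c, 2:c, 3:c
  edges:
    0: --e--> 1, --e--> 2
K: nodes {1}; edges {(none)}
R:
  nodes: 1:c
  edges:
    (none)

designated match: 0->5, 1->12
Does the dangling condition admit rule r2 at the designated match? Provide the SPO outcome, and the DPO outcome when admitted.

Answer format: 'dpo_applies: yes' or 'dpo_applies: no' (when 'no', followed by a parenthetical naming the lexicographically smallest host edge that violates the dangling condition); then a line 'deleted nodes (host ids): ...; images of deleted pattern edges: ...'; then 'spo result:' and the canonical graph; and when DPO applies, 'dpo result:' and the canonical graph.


dpo_applies: no
(the rule deletes node 5, which keeps host edge (5,3,e) outside the match image — the dangling condition fails, DPO blocks; SPO proceeds and side-deletes such edges)
deleted nodes (host ids): 5; images of deleted pattern edges: (5,12,e); (12,5,e)
spo result:
nodes: 1:c, 2:c, 3:c, 7:b, 8:b, 12:b, 14:b
edges: (1,3,e); (2,7,e); (2,14,e); (14,7,e)
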